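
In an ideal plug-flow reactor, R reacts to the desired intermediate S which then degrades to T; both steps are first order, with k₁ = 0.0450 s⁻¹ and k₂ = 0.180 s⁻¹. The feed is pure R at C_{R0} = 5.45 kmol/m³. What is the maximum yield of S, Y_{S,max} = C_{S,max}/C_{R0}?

Evaluating C_S at τ_opt = ln(k₂/k₁)/(k₂−k₁) gives C_{S,max}/C_{R0} = (k₁/k₂)^[k₂/(k₂−k₁)].
= (0.0450/0.180)^(0.180/(0.180−0.0450)) = (0.2500)^(1.333) = 0.1575.

0.157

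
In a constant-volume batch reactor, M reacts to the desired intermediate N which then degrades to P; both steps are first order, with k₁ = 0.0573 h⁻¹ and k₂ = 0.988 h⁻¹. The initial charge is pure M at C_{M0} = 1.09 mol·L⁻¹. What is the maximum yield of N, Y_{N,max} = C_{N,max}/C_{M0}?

For a first-order series the maximum intermediate yield is C_{N,max}/C_{M0} = (k₁/k₂)^[k₂/(k₂−k₁)].
= (0.0573/0.988)^(0.988/(0.988−0.0573)) = (0.05800)^(1.062) = 0.04867.

0.0487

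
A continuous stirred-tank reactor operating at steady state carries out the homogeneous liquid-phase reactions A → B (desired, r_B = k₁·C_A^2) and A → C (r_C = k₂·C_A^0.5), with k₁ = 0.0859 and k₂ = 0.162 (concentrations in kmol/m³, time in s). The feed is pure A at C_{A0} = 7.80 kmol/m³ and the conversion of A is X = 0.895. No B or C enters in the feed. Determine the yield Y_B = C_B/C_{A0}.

0.253

Exit C_A = C_{A0}(1−X) = 7.80×0.105 = 0.8190 kmol/m³.
In a CSTR the entire volume is at exit conditions, so r_B = 0.0859×0.8190^2 = 0.05762 and r_C = 0.162×0.8190^0.5 = 0.1466.
Fraction of consumed A going to B: r_B/(r_B+r_C) = 0.2821.
C_B = 0.2821·C_{A0}·X = 0.2821×7.80×0.895 = 1.97 kmol/m³; Y_B = C_B/C_{A0} = 0.253.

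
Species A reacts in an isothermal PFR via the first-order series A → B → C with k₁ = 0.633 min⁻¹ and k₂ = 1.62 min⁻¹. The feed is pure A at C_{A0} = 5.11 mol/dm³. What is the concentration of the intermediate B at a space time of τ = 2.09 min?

0.762 mol/dm³

For first-order series with pure A initially, C_B(τ) = k₁C_{A0}/(k₂−k₁)·(e^(−k₁τ) − e^(−k₂τ)).
e^(−k₁τ) = e^(−0.633×2.09) = e^(−1.323) = 0.2663; e^(−k₂τ) = e^(−3.386) = 0.03385.
C_B = 0.633×5.11/(1.62−0.633) × (0.2663−0.03385) = 3.277×0.2325 = 0.7619 mol/dm³.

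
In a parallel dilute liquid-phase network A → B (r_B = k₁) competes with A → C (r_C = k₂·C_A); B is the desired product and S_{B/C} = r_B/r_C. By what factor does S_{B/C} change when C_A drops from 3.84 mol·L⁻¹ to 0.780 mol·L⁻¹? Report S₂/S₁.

S_{B/C} = (k₁/k₂)·C_A⁻¹, so S₂/S₁ = (C_{A,2}/C_{A,1})⁻¹.
= 3.84/0.780 = 4.92.

4.92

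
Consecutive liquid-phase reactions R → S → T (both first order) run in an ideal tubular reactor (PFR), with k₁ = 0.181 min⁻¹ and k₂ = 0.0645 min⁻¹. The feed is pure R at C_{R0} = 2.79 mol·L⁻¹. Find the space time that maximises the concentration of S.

For first-order series the maximum of C_S occurs at τ_opt = ln(k₂/k₁)/(k₂−k₁).
= ln(0.0645/0.181)/(0.0645−0.181) = ln(0.3564)/-0.1165 = -1.032/-0.1165 = 8.86 min.

8.86 min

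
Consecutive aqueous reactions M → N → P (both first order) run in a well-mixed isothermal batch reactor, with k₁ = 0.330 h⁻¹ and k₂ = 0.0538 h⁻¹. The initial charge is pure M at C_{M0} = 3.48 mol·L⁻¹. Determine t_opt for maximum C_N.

For first-order series the maximum of C_N occurs at t_opt = ln(k₂/k₁)/(k₂−k₁).
= ln(0.0538/0.330)/(0.0538−0.330) = ln(0.1630)/-0.2762 = -1.814/-0.2762 = 6.57 h.

6.57 h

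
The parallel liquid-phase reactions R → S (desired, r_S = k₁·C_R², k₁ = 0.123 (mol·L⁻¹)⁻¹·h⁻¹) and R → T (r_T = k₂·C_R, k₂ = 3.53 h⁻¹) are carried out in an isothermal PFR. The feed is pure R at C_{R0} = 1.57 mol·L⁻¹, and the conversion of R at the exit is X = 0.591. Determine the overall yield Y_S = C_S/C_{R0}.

0.0219

C_R = C_{R0}(1−X) = 0.6421 mol·L⁻¹.
Along a PFR/batch, dC_T/dC_R = −r_T/(r_S+r_T) = −k₂/(k₂+k₁·C_R).
Integrating from C_{R0} to C_R: C_T = (3.53/0.123)·ln[(3.53+0.123·1.57)/(3.53+0.123·0.642)] = 28.70·ln(3.723/3.609) = 0.8935 mol·L⁻¹.
Then C_S = (C_{R0}−C_R) − C_T = 0.9279 − 0.8935 = 0.03436 mol·L⁻¹.
Y_S = C_S/C_{R0} = 0.03436/1.57 = 0.0219.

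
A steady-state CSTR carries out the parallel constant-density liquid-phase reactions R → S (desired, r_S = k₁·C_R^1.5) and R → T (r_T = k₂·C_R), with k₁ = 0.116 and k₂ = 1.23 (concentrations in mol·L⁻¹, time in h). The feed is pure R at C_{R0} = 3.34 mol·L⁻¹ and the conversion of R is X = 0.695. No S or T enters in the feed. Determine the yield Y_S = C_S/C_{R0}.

0.0604

Exit C_R = C_{R0}(1−X) = 3.34×0.305 = 1.019 mol·L⁻¹.
Rates in a CSTR are evaluated at the outlet concentration: r_S = 0.116×1.019^1.5 = 0.1193, r_T = 1.23×1.019 = 1.253.
Fraction of consumed R going to S: r_S/(r_S+r_T) = 0.08691.
C_S = 0.08691·C_{R0}·X = 0.08691×3.34×0.695 = 0.202 mol·L⁻¹; Y_S = C_S/C_{R0} = 0.0604.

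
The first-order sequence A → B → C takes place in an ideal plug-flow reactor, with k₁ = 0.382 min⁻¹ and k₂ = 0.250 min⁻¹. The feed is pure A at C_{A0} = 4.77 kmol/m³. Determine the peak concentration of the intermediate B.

At the optimum, C_{B,max}/C_{A0} = (k₁/k₂)^[k₂/(k₂−k₁)].
= (0.382/0.250)^(0.250/(0.250−0.382)) = (1.528)^(-1.894) = 0.4480.
C_{B,max} = 0.4480×4.77 = 2.14 kmol/m³.

2.14 kmol/m³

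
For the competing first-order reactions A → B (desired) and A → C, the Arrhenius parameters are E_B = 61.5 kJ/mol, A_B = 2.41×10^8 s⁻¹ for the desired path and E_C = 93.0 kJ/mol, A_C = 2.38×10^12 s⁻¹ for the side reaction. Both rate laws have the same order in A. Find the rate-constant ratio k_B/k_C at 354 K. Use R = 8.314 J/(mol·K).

4.50

k_B/k_C = (A_B/A_C)·exp[−(E_B−E_C)/(RT)] = (A_B/A_C)·exp[(E_C−E_B)/(RT)].
(E_C−E_B)/(RT) = (93.0−61.5)×10³/(8.314×354) = 31500/2943 = 10.70.
k_B/k_C = (2.41×10^8/2.38×10^12)·exp(10.70) = 1.013×10^-4 × 44480 = 4.50.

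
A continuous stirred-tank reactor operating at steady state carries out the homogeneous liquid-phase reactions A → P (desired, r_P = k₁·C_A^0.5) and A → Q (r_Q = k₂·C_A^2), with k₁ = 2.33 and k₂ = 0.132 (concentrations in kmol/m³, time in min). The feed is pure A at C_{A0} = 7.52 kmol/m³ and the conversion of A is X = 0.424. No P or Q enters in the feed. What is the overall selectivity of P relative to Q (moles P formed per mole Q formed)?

1.96

Exit C_A = C_{A0}(1−X) = 7.52×0.576 = 4.332 kmol/m³.
A CSTR operates uniformly at the exit composition, giving r_P = 4.849 and r_Q = 2.477 (each k·C_A^n at C_A = 4.332).
Overall selectivity = C_P/C_Q = r_Pτ/(r_Qτ) = r_P/r_Q = 1.96.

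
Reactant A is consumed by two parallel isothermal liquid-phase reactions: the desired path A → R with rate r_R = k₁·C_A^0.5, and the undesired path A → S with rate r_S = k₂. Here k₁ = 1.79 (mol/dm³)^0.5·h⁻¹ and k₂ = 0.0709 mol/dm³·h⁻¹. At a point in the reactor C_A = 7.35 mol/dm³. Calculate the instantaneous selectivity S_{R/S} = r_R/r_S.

S_{R/S} = r_R/r_S = (k₁·C_A^0.5)/(k₂) = (k₁/k₂)·C_A^0.5.
= (1.79×7.350^0.5) / (0.0709) = 4.853/0.07090 = 68.4.

68.4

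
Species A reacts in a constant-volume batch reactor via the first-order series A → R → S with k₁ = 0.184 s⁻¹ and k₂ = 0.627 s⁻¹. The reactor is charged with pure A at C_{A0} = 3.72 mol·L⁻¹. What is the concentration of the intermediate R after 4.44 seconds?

0.587 mol·L⁻¹

The intermediate concentration in a first-order A→B→C sequence is C_R = k₁C_{A0}(e^(−k₁t) − e^(−k₂t))/(k₂−k₁).
e^(−k₁t) = e^(−0.184×4.44) = e^(−0.8170) = 0.4418; e^(−k₂t) = e^(−2.784) = 0.06180.
C_R = 0.184×3.72/(0.627−0.184) × (0.4418−0.06180) = 1.545×0.3800 = 0.5871 mol·L⁻¹.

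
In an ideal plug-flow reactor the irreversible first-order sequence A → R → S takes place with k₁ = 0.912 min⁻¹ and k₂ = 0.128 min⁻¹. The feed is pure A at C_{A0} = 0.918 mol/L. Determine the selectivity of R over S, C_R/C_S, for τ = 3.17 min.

Solving the coupled first-order balances gives C_R(τ) = [k₁/(k₂−k₁)]·C_{A0}·(e^(−k₁τ) − e^(−k₂τ)).
e^(−k₁τ) = e^(−0.912×3.17) = e^(−2.891) = 0.05552; e^(−k₂τ) = e^(−0.4058) = 0.6665.
C_R = 0.912×0.918/(0.128−0.912) × (0.05552−0.6665) = (-1.068)×(-0.6110) = 0.6524 mol/L.
C_A = C_{A0}e^(−k₁τ) = 0.05097 mol/L, so C_S = C_{A0}−C_A−C_R = 0.2146 mol/L; C_R/C_S = 3.04.

3.04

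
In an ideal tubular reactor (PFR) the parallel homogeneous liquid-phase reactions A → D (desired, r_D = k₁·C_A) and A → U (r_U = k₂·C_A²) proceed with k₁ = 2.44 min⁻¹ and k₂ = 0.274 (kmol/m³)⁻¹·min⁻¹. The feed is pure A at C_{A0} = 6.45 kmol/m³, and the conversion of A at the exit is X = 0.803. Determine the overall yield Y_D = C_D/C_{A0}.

C_A = C_{A0}(1−X) = 1.271 kmol/m³.
Along a PFR/batch, dC_D/dC_A = −r_D/(r_D+r_U) = −k₁/(k₁+k₂·C_A).
Integrating from C_{A0} to C_A: C_D = (2.44/0.274)·ln[(2.44+0.274·6.45)/(2.44+0.274·1.27)] = 8.905·ln(4.207/2.788) = 3.664 kmol/m³.
Y_D = C_D/C_{A0} = 3.664/6.45 = 0.568.

0.568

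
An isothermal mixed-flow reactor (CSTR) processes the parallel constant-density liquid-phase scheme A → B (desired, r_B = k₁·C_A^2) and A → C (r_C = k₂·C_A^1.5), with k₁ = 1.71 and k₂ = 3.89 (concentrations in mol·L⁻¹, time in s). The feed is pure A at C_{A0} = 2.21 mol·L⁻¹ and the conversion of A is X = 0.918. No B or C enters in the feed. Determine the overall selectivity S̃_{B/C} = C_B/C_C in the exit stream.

Exit C_A = C_{A0}(1−X) = 2.21×0.0820 = 0.1812 mol·L⁻¹.
In a CSTR the entire volume is at exit conditions, so r_B = 1.71×0.1812^2 = 0.05616 and r_C = 3.89×0.1812^1.5 = 0.3001.
Overall selectivity = C_B/C_C = r_Bτ/(r_Cτ) = r_B/r_C = 0.187.

0.187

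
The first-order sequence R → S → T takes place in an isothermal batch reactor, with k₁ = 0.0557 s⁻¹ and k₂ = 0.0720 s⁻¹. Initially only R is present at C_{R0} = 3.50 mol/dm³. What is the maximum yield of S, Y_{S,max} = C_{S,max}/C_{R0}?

Evaluating C_S at t_opt = ln(k₂/k₁)/(k₂−k₁) gives C_{S,max}/C_{R0} = (k₁/k₂)^[k₂/(k₂−k₁)].
= (0.0557/0.0720)^(0.0720/(0.0720−0.0557)) = (0.7736)^(4.417) = 0.3218.

0.322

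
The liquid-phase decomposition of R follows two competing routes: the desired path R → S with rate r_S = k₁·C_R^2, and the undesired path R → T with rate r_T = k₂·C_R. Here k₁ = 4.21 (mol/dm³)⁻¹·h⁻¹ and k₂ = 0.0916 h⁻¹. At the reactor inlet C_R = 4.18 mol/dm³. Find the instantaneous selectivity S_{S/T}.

S_{S/T} = r_S/r_T = (k₁·C_R^2)/(k₂·C_R) = (k₁/k₂)·C_R.
= (4.21×4.180^2) / (0.0916×4.180) = 73.56/0.3829 = 192.

192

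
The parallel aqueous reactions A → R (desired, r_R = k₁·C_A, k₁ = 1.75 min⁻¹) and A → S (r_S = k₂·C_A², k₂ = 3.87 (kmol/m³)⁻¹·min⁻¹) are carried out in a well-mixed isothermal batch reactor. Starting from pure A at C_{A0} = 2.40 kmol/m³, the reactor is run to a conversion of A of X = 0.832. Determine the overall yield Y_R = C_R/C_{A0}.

0.227

C_A = C_{A0}(1−X) = 0.4032 kmol/m³.
Along a PFR/batch, dC_R/dC_A = −r_R/(r_R+r_S) = −k₁/(k₁+k₂·C_A).
Integrating from C_{A0} to C_A: C_R = (1.75/3.87)·ln[(1.75+3.87·2.40)/(1.75+3.87·0.403)] = 0.4522·ln(11.04/3.310) = 0.5446 kmol/m³.
Y_R = C_R/C_{A0} = 0.5446/2.40 = 0.227.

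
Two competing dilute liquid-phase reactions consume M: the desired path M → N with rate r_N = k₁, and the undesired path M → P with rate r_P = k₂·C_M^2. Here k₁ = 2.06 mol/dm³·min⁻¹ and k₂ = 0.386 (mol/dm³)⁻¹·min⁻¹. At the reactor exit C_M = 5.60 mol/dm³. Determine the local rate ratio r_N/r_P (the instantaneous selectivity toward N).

S_{N/P} = r_N/r_P = (k₁)/(k₂·C_M^2) = (k₁/k₂)·C_M^-2.
= (2.06) / (0.386×5.600^2) = 2.060/12.10 = 0.170.
The undesired path is higher order in M, so low C_M (CSTR or dilute feed) favours N.

0.170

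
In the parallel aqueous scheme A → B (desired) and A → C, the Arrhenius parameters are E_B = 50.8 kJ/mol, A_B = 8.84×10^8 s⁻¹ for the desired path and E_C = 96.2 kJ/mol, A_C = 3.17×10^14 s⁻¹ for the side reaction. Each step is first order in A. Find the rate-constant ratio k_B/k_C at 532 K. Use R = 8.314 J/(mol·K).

With equal orders, S_{B/C} = k_B/k_C = (A_B/A_C)·exp[(E_C−E_B)/(RT)].
(E_C−E_B)/(RT) = (96.2−50.8)×10³/(8.314×532) = 45400/4423 = 10.26.
k_B/k_C = (8.84×10^8/3.17×10^14)·exp(10.26) = 2.789×10^-6 × 28693 = 0.0800.

0.0800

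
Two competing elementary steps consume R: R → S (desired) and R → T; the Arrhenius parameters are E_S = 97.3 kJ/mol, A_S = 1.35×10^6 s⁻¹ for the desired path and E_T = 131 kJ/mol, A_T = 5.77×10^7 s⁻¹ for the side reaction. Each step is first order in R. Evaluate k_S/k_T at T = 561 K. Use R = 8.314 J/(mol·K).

k_S/k_T = (A_S/A_T)·exp[−(E_S−E_T)/(RT)] = (A_S/A_T)·exp[(E_T−E_S)/(RT)].
(E_T−E_S)/(RT) = (131−97.3)×10³/(8.314×561) = 33700/4664 = 7.225.
k_S/k_T = (1.35×10^6/5.77×10^7)·exp(7.225) = 0.02340 × 1374 = 32.1.

32.1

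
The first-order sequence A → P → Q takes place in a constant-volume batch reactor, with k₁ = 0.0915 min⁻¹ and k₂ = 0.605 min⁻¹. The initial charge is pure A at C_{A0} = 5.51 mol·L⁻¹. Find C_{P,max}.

0.595 mol·L⁻¹

Evaluating C_P at t_opt = ln(k₂/k₁)/(k₂−k₁) gives C_{P,max}/C_{A0} = (k₁/k₂)^[k₂/(k₂−k₁)].
= (0.0915/0.605)^(0.605/(0.605−0.0915)) = (0.1512)^(1.178) = 0.1080.
C_{P,max} = 0.1080×5.51 = 0.595 mol·L⁻¹.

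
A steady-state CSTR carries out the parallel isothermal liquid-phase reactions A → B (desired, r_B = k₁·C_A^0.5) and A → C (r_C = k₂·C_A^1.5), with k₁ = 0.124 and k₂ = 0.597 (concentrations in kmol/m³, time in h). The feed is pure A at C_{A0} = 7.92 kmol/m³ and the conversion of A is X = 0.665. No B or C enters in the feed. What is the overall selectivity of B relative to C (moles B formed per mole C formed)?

0.0783

Exit C_A = C_{A0}(1−X) = 7.92×0.335 = 2.653 kmol/m³.
A CSTR operates uniformly at the exit composition, giving r_B = 0.2020 and r_C = 2.580 (each k·C_A^n at C_A = 2.653).
Overall selectivity = C_B/C_C = r_Bτ/(r_Cτ) = r_B/r_C = 0.0783.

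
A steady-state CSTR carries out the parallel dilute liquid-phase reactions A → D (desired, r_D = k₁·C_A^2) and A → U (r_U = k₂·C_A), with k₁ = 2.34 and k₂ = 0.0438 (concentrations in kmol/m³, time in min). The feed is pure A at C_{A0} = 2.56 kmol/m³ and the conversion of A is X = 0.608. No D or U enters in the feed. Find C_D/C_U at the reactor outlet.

Exit C_A = C_{A0}(1−X) = 2.56×0.392 = 1.004 kmol/m³.
A CSTR operates uniformly at the exit composition, giving r_D = 2.357 and r_U = 0.04395 (each k·C_A^n at C_A = 1.004).
Overall selectivity = C_D/C_U = r_Dτ/(r_Uτ) = r_D/r_U = 53.6.

53.6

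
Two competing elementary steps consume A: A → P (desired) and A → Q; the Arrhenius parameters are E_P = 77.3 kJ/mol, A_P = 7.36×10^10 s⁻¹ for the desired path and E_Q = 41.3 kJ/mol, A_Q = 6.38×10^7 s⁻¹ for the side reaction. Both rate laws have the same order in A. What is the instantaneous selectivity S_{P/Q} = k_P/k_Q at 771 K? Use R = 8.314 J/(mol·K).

4.20

With equal orders, S_{P/Q} = k_P/k_Q = (A_P/A_Q)·exp[(E_Q−E_P)/(RT)].
(E_Q−E_P)/(RT) = (41.3−77.3)×10³/(8.314×771) = -36000/6410 = -5.616.
k_P/k_Q = (7.36×10^10/6.38×10^7)·exp(-5.616) = 1154 × 0.003639 = 4.20.
Since E_P > E_Q, raising the temperature improves selectivity toward P.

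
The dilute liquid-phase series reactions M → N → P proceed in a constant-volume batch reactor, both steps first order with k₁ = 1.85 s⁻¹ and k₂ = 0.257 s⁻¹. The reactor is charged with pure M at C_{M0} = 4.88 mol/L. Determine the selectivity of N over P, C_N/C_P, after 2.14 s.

For first-order series with pure M initially, C_N(t) = k₁C_{M0}/(k₂−k₁)·(e^(−k₁t) − e^(−k₂t)).
e^(−k₁t) = e^(−1.85×2.14) = e^(−3.959) = 0.01908; e^(−k₂t) = e^(−0.5500) = 0.5770.
C_N = 1.85×4.88/(0.257−1.85) × (0.01908−0.5770) = (-5.667)×(-0.5579) = 3.162 mol/L.
C_M = C_{M0}e^(−k₁t) = 0.09312 mol/L, so C_P = C_{M0}−C_M−C_N = 1.625 mol/L; C_N/C_P = 1.95.

1.95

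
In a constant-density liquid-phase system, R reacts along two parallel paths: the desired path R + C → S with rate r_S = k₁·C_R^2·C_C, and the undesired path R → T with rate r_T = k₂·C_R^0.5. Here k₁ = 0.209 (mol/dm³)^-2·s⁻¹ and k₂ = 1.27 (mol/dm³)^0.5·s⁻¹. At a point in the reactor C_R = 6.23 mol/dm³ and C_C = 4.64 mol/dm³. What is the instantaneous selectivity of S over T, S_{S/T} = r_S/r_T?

11.9

S_{S/T} = r_S/r_T = (k₁·C_R^2·C_C)/(k₂·C_R^0.5) = (k₁/k₂)·C_R^1.5·C_C.
= (0.209×6.230^2×4.640) / (1.27×6.230^0.5) = 37.64/3.170 = 11.9.
Since the desired path is higher order in R, keeping C_R high (PFR or concentrated feed) favours S.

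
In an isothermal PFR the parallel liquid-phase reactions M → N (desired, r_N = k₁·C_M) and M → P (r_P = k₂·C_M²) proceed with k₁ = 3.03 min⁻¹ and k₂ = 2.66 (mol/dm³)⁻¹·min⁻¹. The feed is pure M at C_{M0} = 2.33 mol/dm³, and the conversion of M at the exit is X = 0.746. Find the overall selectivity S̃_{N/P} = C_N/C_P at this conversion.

0.837

C_M = C_{M0}(1−X) = 0.5918 mol/dm³.
Along a PFR/batch, dC_N/dC_M = −r_N/(r_N+r_P) = −k₁/(k₁+k₂·C_M).
Integrating from C_{M0} to C_M: C_N = (3.03/2.66)·ln[(3.03+2.66·2.33)/(3.03+2.66·0.592)] = 1.139·ln(9.228/4.604) = 0.7919 mol/dm³.
C_P = (C_{M0}−C_M)−C_N = 0.9462 mol/dm³; S̃_{N/P} = 0.7919/0.9462 = 0.837.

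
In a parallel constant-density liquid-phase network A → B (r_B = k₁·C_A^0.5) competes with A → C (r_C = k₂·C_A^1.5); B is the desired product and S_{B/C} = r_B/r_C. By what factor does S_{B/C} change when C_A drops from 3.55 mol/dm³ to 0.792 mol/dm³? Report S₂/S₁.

S_{B/C} = (k₁/k₂)·C_A⁻¹, so S₂/S₁ = (C_{A,2}/C_{A,1})⁻¹.
= 3.55/0.792 = 4.48.

4.48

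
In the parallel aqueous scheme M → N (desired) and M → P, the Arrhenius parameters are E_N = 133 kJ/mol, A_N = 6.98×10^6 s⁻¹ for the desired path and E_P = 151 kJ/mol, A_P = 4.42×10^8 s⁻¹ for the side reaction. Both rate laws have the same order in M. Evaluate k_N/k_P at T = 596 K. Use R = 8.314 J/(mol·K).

0.597

k_N/k_P = (A_N/A_P)·exp[−(E_N−E_P)/(RT)] = (A_N/A_P)·exp[(E_P−E_N)/(RT)].
(E_P−E_N)/(RT) = (151−133)×10³/(8.314×596) = 18000/4955 = 3.633.
k_N/k_P = (6.98×10^6/4.42×10^8)·exp(3.633) = 0.01579 × 37.81 = 0.597.
Since E_N < E_P, lowering the temperature improves selectivity toward N.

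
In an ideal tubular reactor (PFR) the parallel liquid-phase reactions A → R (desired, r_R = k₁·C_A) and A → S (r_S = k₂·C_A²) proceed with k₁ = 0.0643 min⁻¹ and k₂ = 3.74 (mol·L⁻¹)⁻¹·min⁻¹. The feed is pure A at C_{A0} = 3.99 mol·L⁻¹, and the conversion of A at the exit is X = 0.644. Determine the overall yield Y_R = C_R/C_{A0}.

0.00442

C_A = C_{A0}(1−X) = 1.420 mol·L⁻¹.
Along a PFR/batch, dC_R/dC_A = −r_R/(r_R+r_S) = −k₁/(k₁+k₂·C_A).
Integrating from C_{A0} to C_A: C_R = (0.0643/3.74)·ln[(0.0643+3.74·3.99)/(0.0643+3.74·1.42)] = 0.01719·ln(14.99/5.377) = 0.01762 mol·L⁻¹.
Y_R = C_R/C_{A0} = 0.01762/3.99 = 0.00442.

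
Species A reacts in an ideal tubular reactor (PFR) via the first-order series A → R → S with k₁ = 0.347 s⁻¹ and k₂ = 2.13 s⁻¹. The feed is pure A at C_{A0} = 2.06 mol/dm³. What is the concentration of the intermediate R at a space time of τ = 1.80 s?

For first-order series with pure A initially, C_R(τ) = k₁C_{A0}/(k₂−k₁)·(e^(−k₁τ) − e^(−k₂τ)).
e^(−k₁τ) = e^(−0.347×1.80) = e^(−0.6246) = 0.5355; e^(−k₂τ) = e^(−3.834) = 0.02162.
C_R = 0.347×2.06/(2.13−0.347) × (0.5355−0.02162) = 0.4009×0.5139 = 0.2060 mol/dm³.

0.206 mol/dm³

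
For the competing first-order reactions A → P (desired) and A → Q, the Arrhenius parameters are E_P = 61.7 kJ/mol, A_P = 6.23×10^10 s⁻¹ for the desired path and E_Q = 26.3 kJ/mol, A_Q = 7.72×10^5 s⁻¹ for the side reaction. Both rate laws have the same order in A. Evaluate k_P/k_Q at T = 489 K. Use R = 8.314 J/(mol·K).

13.3

Since both paths have the same order in A, the concentration cancels and S_{P/Q} = k_P/k_Q = (A_P/A_Q)·exp[(E_Q−E_P)/(RT)].
(E_Q−E_P)/(RT) = (26.3−61.7)×10³/(8.314×489) = -35400/4066 = -8.707.
k_P/k_Q = (6.23×10^10/7.72×10^5)·exp(-8.707) = 80699 × 1.654×10^-4 = 13.3.
Since E_P > E_Q, raising the temperature improves selectivity toward P.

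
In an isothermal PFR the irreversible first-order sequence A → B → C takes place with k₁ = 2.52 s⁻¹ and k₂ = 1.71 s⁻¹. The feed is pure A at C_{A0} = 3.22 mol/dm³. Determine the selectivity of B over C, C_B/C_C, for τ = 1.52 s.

For first-order series with pure A initially, C_B(τ) = k₁C_{A0}/(k₂−k₁)·(e^(−k₁τ) − e^(−k₂τ)).
e^(−k₁τ) = e^(−2.52×1.52) = e^(−3.830) = 0.02170; e^(−k₂τ) = e^(−2.599) = 0.07433.
C_B = 2.52×3.22/(1.71−2.52) × (0.02170−0.07433) = (-10.02)×(-0.05263) = 0.5273 mol/dm³.
C_A = C_{A0}e^(−k₁τ) = 0.06988 mol/dm³, so C_C = C_{A0}−C_A−C_B = 2.623 mol/dm³; C_B/C_C = 0.201.

0.201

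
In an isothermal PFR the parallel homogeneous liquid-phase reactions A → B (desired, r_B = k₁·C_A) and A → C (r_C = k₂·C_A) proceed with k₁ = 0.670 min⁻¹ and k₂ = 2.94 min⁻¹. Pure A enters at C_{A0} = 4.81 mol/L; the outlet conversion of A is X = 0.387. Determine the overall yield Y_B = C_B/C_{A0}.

0.0718

C_A = C_{A0}(1−X) = 2.949 mol/L.
Both paths are first order in A, so the instantaneous fraction to B is constant: dC_B/d(−C_A) = k₁/(k₁+k₂) = 0.1856.
C_B = 0.1856·(C_{A0}−C_A) = 0.1856×1.861 = 0.345 mol/L.
Y_B = C_B/C_{A0} = 0.3455/4.81 = 0.0718.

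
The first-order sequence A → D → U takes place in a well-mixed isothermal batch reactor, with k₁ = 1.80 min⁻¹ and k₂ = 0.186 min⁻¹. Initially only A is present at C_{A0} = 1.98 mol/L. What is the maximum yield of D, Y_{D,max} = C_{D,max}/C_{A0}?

0.770

Evaluating C_D at t_opt = ln(k₂/k₁)/(k₂−k₁) gives C_{D,max}/C_{A0} = (k₁/k₂)^[k₂/(k₂−k₁)].
= (1.80/0.186)^(0.186/(0.186−1.80)) = (9.677)^(-0.1152) = 0.7698.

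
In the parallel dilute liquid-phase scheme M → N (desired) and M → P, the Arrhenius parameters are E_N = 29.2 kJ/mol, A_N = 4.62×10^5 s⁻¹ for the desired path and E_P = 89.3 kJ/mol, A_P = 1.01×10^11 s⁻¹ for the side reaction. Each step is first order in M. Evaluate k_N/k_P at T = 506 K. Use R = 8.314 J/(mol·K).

Since both paths have the same order in M, the concentration cancels and S_{N/P} = k_N/k_P = (A_N/A_P)·exp[(E_P−E_N)/(RT)].
(E_P−E_N)/(RT) = (89.3−29.2)×10³/(8.314×506) = 60100/4207 = 14.29.
k_N/k_P = (4.62×10^5/1.01×10^11)·exp(14.29) = 4.574×10^-6 × 1.601×10^6 = 7.32.

7.32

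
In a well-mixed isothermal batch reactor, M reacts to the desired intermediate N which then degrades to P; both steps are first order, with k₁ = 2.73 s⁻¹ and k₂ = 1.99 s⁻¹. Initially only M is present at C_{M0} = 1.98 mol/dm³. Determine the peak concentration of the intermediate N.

0.846 mol/dm³

For a first-order series the maximum intermediate yield is C_{N,max}/C_{M0} = (k₁/k₂)^[k₂/(k₂−k₁)].
= (2.73/1.99)^(1.99/(1.99−2.73)) = (1.372)^(-2.689) = 0.4273.
C_{N,max} = 0.4273×1.98 = 0.846 mol/dm³.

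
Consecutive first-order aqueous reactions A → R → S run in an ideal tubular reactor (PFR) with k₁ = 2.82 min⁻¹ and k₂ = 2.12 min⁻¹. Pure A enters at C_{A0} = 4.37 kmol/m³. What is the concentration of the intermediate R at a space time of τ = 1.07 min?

0.960 kmol/m³

For first-order series with pure A initially, C_R(τ) = k₁C_{A0}/(k₂−k₁)·(e^(−k₁τ) − e^(−k₂τ)).
e^(−k₁τ) = e^(−2.82×1.07) = e^(−3.017) = 0.04893; e^(−k₂τ) = e^(−2.268) = 0.1035.
C_R = 2.82×4.37/(2.12−2.82) × (0.04893−0.1035) = (-17.60)×(-0.05455) = 0.9603 kmol/m³.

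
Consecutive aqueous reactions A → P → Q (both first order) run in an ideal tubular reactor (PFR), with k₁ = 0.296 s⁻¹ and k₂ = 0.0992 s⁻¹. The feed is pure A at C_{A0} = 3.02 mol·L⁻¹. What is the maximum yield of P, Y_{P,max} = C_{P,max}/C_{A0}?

0.576

Evaluating C_P at τ_opt = ln(k₂/k₁)/(k₂−k₁) gives C_{P,max}/C_{A0} = (k₁/k₂)^[k₂/(k₂−k₁)].
= (0.296/0.0992)^(0.0992/(0.0992−0.296)) = (2.984)^(-0.5041) = 0.5763.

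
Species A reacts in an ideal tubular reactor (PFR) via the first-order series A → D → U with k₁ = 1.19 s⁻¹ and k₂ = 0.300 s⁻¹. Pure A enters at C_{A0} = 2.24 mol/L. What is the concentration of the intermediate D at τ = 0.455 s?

The intermediate concentration in a first-order A→B→C sequence is C_D = k₁C_{A0}(e^(−k₁τ) − e^(−k₂τ))/(k₂−k₁).
e^(−k₁τ) = e^(−1.19×0.455) = e^(−0.5414) = 0.5819; e^(−k₂τ) = e^(−0.1365) = 0.8724.
C_D = 1.19×2.24/(0.300−1.19) × (0.5819−0.8724) = (-2.995)×(-0.2905) = 0.8701 mol/L.

0.870 mol/L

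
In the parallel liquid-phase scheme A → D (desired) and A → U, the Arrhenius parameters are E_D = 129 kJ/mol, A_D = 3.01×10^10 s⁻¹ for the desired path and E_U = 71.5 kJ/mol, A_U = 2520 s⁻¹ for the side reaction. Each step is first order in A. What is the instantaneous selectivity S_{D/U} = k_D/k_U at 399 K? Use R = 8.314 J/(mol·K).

0.354

Since both paths have the same order in A, the concentration cancels and S_{D/U} = k_D/k_U = (A_D/A_U)·exp[(E_U−E_D)/(RT)].
(E_U−E_D)/(RT) = (71.5−129)×10³/(8.314×399) = -57500/3317 = -17.33.
k_D/k_U = (3.01×10^10/2520)·exp(-17.33) = 1.194×10^7 × 2.966×10^-8 = 0.354.
Since E_D > E_U, raising the temperature improves selectivity toward D.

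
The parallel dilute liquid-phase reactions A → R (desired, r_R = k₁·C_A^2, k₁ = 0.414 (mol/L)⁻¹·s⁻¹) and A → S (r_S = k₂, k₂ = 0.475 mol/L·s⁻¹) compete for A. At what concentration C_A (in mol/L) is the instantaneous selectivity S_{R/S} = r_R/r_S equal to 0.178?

0.452 mol/L

S_{R/S} = (k₁/k₂)·C_A^2 ⇒ C_A = (S·k₂/k₁)^(0.5).
= (0.178×0.475/0.414)^(0.5) = (0.2042)^(0.5) = 0.452 mol/L.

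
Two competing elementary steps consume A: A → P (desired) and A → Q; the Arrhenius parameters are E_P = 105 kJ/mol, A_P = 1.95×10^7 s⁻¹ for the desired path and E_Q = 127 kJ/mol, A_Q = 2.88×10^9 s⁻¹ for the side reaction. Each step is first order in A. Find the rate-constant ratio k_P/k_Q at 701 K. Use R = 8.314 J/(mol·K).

Since both paths have the same order in A, the concentration cancels and S_{P/Q} = k_P/k_Q = (A_P/A_Q)·exp[(E_Q−E_P)/(RT)].
(E_Q−E_P)/(RT) = (127−105)×10³/(8.314×701) = 22000/5828 = 3.775.
k_P/k_Q = (1.95×10^7/2.88×10^9)·exp(3.775) = 0.006771 × 43.59 = 0.295.
Since E_P < E_Q, lowering the temperature improves selectivity toward P.

0.295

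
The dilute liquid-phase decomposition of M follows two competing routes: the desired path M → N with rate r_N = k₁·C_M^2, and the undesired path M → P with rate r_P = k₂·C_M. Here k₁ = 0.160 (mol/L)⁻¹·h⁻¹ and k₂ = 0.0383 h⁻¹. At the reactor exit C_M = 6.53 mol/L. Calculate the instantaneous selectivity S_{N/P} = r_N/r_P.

27.3

S_{N/P} = r_N/r_P = (k₁·C_M^2)/(k₂·C_M) = (k₁/k₂)·C_M.
= (0.160×6.530^2) / (0.0383×6.530) = 6.823/0.2501 = 27.3.
Since the desired path is higher order in M, keeping C_M high (PFR or concentrated feed) favours N.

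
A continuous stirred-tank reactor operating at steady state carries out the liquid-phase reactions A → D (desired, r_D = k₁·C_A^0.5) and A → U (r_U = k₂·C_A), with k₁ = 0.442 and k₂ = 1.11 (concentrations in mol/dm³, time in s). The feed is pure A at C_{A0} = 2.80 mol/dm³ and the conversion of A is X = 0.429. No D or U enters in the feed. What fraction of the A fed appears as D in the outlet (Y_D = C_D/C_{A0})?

Exit C_A = C_{A0}(1−X) = 2.80×0.571 = 1.599 mol/dm³.
Rates in a CSTR are evaluated at the outlet concentration: r_D = 0.442×1.599^0.5 = 0.5589, r_U = 1.11×1.599 = 1.775.
Fraction of consumed A going to D: r_D/(r_D+r_U) = 0.2395.
C_D = 0.2395·C_{A0}·X = 0.2395×2.80×0.429 = 0.288 mol/dm³; Y_D = C_D/C_{A0} = 0.103.

0.103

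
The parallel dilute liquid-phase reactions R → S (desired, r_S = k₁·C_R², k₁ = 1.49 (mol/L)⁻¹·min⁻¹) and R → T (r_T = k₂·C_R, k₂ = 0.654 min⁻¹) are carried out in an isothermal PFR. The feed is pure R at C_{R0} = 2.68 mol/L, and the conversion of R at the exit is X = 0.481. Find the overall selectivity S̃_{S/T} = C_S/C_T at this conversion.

4.51

C_R = C_{R0}(1−X) = 1.391 mol/L.
Along a PFR/batch, dC_T/dC_R = −r_T/(r_S+r_T) = −k₂/(k₂+k₁·C_R).
Integrating from C_{R0} to C_R: C_T = (0.654/1.49)·ln[(0.654+1.49·2.68)/(0.654+1.49·1.39)] = 0.4389·ln(4.647/2.726) = 0.2341 mol/L.
Then C_S = (C_{R0}−C_R) − C_T = 1.289 − 0.2341 = 1.055 mol/L.
S̃_{S/T} = C_S/C_T = 1.055/0.2341 = 4.51.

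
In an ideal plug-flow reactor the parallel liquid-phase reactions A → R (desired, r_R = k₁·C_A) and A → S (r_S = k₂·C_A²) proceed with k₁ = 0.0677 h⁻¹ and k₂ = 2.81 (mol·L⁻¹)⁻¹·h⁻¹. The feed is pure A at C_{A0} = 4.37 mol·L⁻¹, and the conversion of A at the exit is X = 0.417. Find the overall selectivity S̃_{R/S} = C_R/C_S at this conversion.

C_A = C_{A0}(1−X) = 2.548 mol·L⁻¹.
Along a PFR/batch, dC_R/dC_A = −r_R/(r_R+r_S) = −k₁/(k₁+k₂·C_A).
Integrating from C_{A0} to C_A: C_R = (0.0677/2.81)·ln[(0.0677+2.81·4.37)/(0.0677+2.81·2.55)] = 0.02409·ln(12.35/7.227) = 0.01291 mol·L⁻¹.
C_S = (C_{A0}−C_A)−C_R = 1.809 mol·L⁻¹; S̃_{R/S} = 0.01291/1.809 = 0.00713.

0.00713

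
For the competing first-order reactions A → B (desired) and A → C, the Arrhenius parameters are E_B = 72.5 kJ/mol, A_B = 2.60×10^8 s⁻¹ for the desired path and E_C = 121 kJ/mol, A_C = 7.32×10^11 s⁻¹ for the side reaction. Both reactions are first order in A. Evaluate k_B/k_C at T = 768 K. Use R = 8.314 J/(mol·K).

0.707

With equal orders, S_{B/C} = k_B/k_C = (A_B/A_C)·exp[(E_C−E_B)/(RT)].
(E_C−E_B)/(RT) = (121−72.5)×10³/(8.314×768) = 48500/6385 = 7.596.
k_B/k_C = (2.60×10^8/7.32×10^11)·exp(7.596) = 3.552×10^-4 × 1990 = 0.707.
Since E_B < E_C, lowering the temperature improves selectivity toward B.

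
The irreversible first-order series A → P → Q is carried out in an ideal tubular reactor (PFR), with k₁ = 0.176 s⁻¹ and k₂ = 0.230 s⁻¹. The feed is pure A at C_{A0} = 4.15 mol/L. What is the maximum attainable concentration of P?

At the optimum, C_{P,max}/C_{A0} = (k₁/k₂)^[k₂/(k₂−k₁)].
= (0.176/0.230)^(0.230/(0.230−0.176)) = (0.7652)^(4.259) = 0.3199.
C_{P,max} = 0.3199×4.15 = 1.33 mol/L.

1.33 mol/L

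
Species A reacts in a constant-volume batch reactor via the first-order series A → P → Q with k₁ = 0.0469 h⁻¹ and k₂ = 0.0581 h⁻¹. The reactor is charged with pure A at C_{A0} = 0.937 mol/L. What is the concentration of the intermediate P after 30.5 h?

0.272 mol/L

Solving the coupled first-order balances gives C_P(t) = [k₁/(k₂−k₁)]·C_{A0}·(e^(−k₁t) − e^(−k₂t)).
e^(−k₁t) = e^(−0.0469×30.5) = e^(−1.430) = 0.2392; e^(−k₂t) = e^(−1.772) = 0.1700.
C_P = 0.0469×0.937/(0.0581−0.0469) × (0.2392−0.1700) = 3.924×0.06922 = 0.2716 mol/L.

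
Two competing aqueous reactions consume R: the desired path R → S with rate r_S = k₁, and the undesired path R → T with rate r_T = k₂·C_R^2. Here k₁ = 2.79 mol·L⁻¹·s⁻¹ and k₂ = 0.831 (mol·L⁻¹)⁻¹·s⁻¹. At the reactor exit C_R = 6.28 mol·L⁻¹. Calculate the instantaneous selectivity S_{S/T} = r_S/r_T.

S_{S/T} = r_S/r_T = (k₁)/(k₂·C_R^2) = (k₁/k₂)·C_R^-2.
= (2.79) / (0.831×6.280^2) = 2.790/32.77 = 0.0851.
The undesired path is higher order in R, so low C_R (CSTR or dilute feed) favours S.

0.0851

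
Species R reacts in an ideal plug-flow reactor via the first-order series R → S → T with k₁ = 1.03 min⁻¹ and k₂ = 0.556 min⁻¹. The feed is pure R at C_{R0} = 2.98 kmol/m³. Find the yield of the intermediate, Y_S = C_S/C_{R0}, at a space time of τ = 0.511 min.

Solving the coupled first-order balances gives C_S(τ) = [k₁/(k₂−k₁)]·C_{R0}·(e^(−k₁τ) − e^(−k₂τ)).
e^(−k₁τ) = e^(−1.03×0.511) = e^(−0.5263) = 0.5908; e^(−k₂τ) = e^(−0.2841) = 0.7527.
C_S = 1.03×2.98/(0.556−1.03) × (0.5908−0.7527) = (-6.476)×(-0.1619) = 1.048 kmol/m³.
Y_S = C_S/C_{R0} = 1.048/2.98 = 0.352.

0.352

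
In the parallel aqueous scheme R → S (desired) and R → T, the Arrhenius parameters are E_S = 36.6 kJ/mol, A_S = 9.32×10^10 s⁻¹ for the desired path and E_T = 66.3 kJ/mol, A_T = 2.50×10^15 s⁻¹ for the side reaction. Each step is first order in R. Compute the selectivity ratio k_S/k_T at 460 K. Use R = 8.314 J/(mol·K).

k_S/k_T = (A_S/A_T)·exp[−(E_S−E_T)/(RT)] = (A_S/A_T)·exp[(E_T−E_S)/(RT)].
(E_T−E_S)/(RT) = (66.3−36.6)×10³/(8.314×460) = 29700/3824 = 7.766.
k_S/k_T = (9.32×10^10/2.50×10^15)·exp(7.766) = 3.728×10^-5 × 2359 = 0.0879.
Since E_S < E_T, lowering the temperature improves selectivity toward S.

0.0879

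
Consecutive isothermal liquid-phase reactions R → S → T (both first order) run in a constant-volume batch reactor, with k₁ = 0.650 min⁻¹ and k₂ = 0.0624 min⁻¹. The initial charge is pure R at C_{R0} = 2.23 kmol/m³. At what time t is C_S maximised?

For first-order series the maximum of C_S occurs at t_opt = ln(k₂/k₁)/(k₂−k₁).
= ln(0.0624/0.650)/(0.0624−0.650) = ln(0.09600)/-0.5876 = -2.343/-0.5876 = 3.99 min.

3.99 min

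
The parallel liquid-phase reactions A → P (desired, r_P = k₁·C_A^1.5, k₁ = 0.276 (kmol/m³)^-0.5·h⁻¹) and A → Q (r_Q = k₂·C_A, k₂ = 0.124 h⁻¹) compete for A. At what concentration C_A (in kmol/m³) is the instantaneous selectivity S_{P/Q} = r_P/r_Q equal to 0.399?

0.0321 kmol/m³

S_{P/Q} = (k₁/k₂)·C_A^0.5 ⇒ C_A = (S·k₂/k₁)^(2).
= (0.399×0.124/0.276)^(2) = (0.1793)^(2) = 0.0321 kmol/m³.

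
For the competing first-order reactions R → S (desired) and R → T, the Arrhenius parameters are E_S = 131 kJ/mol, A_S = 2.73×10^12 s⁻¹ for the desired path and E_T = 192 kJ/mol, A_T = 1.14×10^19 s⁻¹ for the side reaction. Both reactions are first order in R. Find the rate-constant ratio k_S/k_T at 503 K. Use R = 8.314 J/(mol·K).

0.518

k_S/k_T = (A_S/A_T)·exp[−(E_S−E_T)/(RT)] = (A_S/A_T)·exp[(E_T−E_S)/(RT)].
(E_T−E_S)/(RT) = (192−131)×10³/(8.314×503) = 61000/4182 = 14.59.
k_S/k_T = (2.73×10^12/1.14×10^19)·exp(14.59) = 2.395×10^-7 × 2.162×10^6 = 0.518.
Since E_S < E_T, lowering the temperature improves selectivity toward S.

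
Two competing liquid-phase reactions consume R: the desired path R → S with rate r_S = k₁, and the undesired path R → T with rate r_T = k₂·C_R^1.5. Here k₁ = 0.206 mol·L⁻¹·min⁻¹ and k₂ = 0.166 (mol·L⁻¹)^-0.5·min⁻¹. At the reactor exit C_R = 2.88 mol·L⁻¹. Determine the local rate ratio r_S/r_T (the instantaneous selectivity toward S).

0.254

S_{S/T} = r_S/r_T = (k₁)/(k₂·C_R^1.5) = (k₁/k₂)·C_R^-1.5.
= (0.206) / (0.166×2.880^1.5) = 0.2060/0.8113 = 0.254.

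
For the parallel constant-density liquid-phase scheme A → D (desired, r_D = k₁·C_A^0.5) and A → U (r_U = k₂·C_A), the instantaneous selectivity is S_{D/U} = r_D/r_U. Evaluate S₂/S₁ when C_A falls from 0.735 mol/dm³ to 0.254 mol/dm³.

1.70

S_{D/U} = (k₁/k₂)·C_A^-0.5, so S₂/S₁ = (C_{A,2}/C_{A,1})^-0.5.
= (0.254/0.735)^(-0.5) = (0.3456)^(-0.5) = 1.70.
Selectivity toward D rises as C_A falls — low-concentration operation is favoured.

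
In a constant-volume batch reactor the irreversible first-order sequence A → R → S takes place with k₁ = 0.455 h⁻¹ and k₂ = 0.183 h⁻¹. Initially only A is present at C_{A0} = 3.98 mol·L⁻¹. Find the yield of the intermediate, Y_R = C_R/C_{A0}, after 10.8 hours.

0.220

The intermediate concentration in a first-order A→B→C sequence is C_R = k₁C_{A0}(e^(−k₁t) − e^(−k₂t))/(k₂−k₁).
e^(−k₁t) = e^(−0.455×10.8) = e^(−4.914) = 0.007343; e^(−k₂t) = e^(−1.976) = 0.1386.
C_R = 0.455×3.98/(0.183−0.455) × (0.007343−0.1386) = (-6.658)×(-0.1312) = 0.8737 mol·L⁻¹.
Y_R = C_R/C_{A0} = 0.8737/3.98 = 0.220.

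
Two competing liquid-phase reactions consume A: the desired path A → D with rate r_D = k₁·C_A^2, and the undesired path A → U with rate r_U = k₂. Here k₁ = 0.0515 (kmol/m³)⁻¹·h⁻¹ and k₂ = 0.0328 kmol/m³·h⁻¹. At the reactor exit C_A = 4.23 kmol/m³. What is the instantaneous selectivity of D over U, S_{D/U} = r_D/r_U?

S_{D/U} = r_D/r_U = (k₁·C_A^2)/(k₂) = (k₁/k₂)·C_A^2.
= (0.0515×4.230^2) / (0.0328) = 0.9215/0.03280 = 28.1.
Since the desired path is higher order in A, keeping C_A high (PFR or concentrated feed) favours D.

28.1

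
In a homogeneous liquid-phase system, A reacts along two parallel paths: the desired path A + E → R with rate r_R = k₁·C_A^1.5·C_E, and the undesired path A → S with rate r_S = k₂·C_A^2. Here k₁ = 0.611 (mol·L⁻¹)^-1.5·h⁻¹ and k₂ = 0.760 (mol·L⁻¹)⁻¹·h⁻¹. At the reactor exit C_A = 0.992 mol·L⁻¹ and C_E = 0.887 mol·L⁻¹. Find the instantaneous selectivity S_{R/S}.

S_{R/S} = r_R/r_S = (k₁·C_A^1.5·C_E)/(k₂·C_A^2) = (k₁/k₂)·C_A^-0.5·C_E.
= (0.611×0.9920^1.5×0.8870) / (0.760×0.9920^2) = 0.5355/0.7479 = 0.716.
The undesired path is higher order in A, so low C_A (CSTR or dilute feed) favours R.

0.716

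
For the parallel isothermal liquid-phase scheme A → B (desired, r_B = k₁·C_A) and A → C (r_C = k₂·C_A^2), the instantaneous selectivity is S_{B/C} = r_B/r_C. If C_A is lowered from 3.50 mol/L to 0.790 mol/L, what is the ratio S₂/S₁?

4.43

S_{B/C} = (k₁/k₂)·C_A⁻¹, so S₂/S₁ = (C_{A,2}/C_{A,1})⁻¹.
= 3.50/0.790 = 4.43.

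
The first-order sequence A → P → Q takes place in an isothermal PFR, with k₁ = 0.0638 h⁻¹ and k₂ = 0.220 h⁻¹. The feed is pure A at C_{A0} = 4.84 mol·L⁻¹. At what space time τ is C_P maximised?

Setting dC_P/dτ = 0 gives τ_opt = ln(k₂/k₁)/(k₂−k₁).
= ln(0.220/0.0638)/(0.220−0.0638) = ln(3.448)/0.1562 = 1.238/0.1562 = 7.92 h.

7.92 h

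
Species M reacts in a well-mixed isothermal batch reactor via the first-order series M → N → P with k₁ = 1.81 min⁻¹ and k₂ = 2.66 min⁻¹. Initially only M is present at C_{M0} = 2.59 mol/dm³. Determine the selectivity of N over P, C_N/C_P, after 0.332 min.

1.74

For first-order series with pure M initially, C_N(t) = k₁C_{M0}/(k₂−k₁)·(e^(−k₁t) − e^(−k₂t)).
e^(−k₁t) = e^(−1.81×0.332) = e^(−0.6009) = 0.5483; e^(−k₂t) = e^(−0.8831) = 0.4135.
C_N = 1.81×2.59/(2.66−1.81) × (0.5483−0.4135) = 5.515×0.1348 = 0.7435 mol/dm³.
C_M = C_{M0}e^(−k₁t) = 1.420 mol/dm³, so C_P = C_{M0}−C_M−C_N = 0.4264 mol/dm³; C_N/C_P = 1.74.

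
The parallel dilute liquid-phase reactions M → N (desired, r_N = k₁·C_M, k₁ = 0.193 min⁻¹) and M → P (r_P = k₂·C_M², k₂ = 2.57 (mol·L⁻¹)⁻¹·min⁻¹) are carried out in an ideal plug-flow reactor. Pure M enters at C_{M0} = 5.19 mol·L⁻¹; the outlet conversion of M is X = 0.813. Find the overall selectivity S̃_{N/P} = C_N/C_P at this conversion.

C_M = C_{M0}(1−X) = 0.9705 mol·L⁻¹.
Along a PFR/batch, dC_N/dC_M = −r_N/(r_N+r_P) = −k₁/(k₁+k₂·C_M).
Integrating from C_{M0} to C_M: C_N = (0.193/2.57)·ln[(0.193+2.57·5.19)/(0.193+2.57·0.971)] = 0.07510·ln(13.53/2.687) = 0.1214 mol·L⁻¹.
C_P = (C_{M0}−C_M)−C_N = 4.098 mol·L⁻¹; S̃_{N/P} = 0.1214/4.098 = 0.0296.

0.0296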